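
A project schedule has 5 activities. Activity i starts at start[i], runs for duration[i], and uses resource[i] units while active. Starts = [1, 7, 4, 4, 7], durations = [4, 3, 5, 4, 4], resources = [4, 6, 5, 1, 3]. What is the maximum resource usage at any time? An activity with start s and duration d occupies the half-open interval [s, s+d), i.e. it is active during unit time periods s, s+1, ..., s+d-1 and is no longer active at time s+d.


Each activity i is active on [start_i, start_i + duration_i).
Compute total resource usage per time slot:
  t=0: active resources = [], total = 0
  t=1: active resources = [4], total = 4
  t=2: active resources = [4], total = 4
  t=3: active resources = [4], total = 4
  t=4: active resources = [4, 5, 1], total = 10
  t=5: active resources = [5, 1], total = 6
  t=6: active resources = [5, 1], total = 6
  t=7: active resources = [6, 5, 1, 3], total = 15
  t=8: active resources = [6, 5, 3], total = 14
  t=9: active resources = [6, 3], total = 9
  t=10: active resources = [3], total = 3
Peak resource demand = 15

15


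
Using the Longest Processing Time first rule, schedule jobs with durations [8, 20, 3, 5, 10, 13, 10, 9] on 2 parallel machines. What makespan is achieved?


Sort jobs in decreasing order (LPT): [20, 13, 10, 10, 9, 8, 5, 3]
Assign each job to the least loaded machine:
  Machine 1: jobs [20, 10, 8], load = 38
  Machine 2: jobs [13, 10, 9, 5, 3], load = 40
Makespan = max load = 40

40


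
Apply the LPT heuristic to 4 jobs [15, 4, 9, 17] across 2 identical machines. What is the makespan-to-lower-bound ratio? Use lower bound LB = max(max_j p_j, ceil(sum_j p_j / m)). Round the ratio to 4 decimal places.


LPT order: [17, 15, 9, 4]
Machine loads after assignment: [21, 24]
LPT makespan = 24
Lower bound = max(max_job, ceil(total/2)) = max(17, 23) = 23
Ratio = 24 / 23 = 1.0435

1.0435


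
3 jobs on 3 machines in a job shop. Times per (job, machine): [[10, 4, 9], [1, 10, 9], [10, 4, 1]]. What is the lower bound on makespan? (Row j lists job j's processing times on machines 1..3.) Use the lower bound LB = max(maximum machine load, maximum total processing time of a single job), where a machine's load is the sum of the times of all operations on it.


Machine loads:
  Machine 1: 10 + 1 + 10 = 21
  Machine 2: 4 + 10 + 4 = 18
  Machine 3: 9 + 9 + 1 = 19
Max machine load = 21
Job totals:
  Job 1: 23
  Job 2: 20
  Job 3: 15
Max job total = 23
Lower bound = max(21, 23) = 23

23


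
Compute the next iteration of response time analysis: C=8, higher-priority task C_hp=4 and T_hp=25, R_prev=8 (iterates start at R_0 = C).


R_next = C + ceil(R_prev / T_hp) * C_hp
ceil(8 / 25) = ceil(0.32) = 1
Interference = 1 * 4 = 4
R_next = 8 + 4 = 12

12


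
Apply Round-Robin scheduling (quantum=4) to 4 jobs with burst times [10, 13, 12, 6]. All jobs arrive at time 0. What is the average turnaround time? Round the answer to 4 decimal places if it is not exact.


Time quantum = 4
Execution trace:
  J1 runs 4 units, time = 4
  J2 runs 4 units, time = 8
  J3 runs 4 units, time = 12
  J4 runs 4 units, time = 16
  J1 runs 4 units, time = 20
  J2 runs 4 units, time = 24
  J3 runs 4 units, time = 28
  J4 runs 2 units, time = 30
  J1 runs 2 units, time = 32
  J2 runs 4 units, time = 36
  J3 runs 4 units, time = 40
  J2 runs 1 units, time = 41
Finish times: [32, 41, 40, 30]
Average turnaround = 143/4 = 35.75

35.75


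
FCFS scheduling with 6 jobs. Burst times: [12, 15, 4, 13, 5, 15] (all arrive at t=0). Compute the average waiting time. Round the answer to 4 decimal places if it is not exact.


FCFS order (as given): [12, 15, 4, 13, 5, 15]
Waiting times:
  Job 1: wait = 0
  Job 2: wait = 12
  Job 3: wait = 27
  Job 4: wait = 31
  Job 5: wait = 44
  Job 6: wait = 49
Sum of waiting times = 163
Average waiting time = 163/6 = 27.1667

27.1667


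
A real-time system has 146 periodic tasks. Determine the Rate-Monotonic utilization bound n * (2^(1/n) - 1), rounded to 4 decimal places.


Compute 2^(1/146) = 1.0047588711
Subtract 1: 1.0047588711 - 1 = 0.0047588711
Multiply by n: 146 * 0.0047588711 = 0.6947951806
Round to 4 dp: 0.6948

0.6948


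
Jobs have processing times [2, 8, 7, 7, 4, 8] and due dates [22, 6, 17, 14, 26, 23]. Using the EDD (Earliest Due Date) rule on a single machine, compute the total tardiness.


Sort by due date (EDD order): [(8, 6), (7, 14), (7, 17), (2, 22), (8, 23), (4, 26)]
Compute completion times and tardiness:
  Job 1: p=8, d=6, C=8, tardiness=max(0,8-6)=2
  Job 2: p=7, d=14, C=15, tardiness=max(0,15-14)=1
  Job 3: p=7, d=17, C=22, tardiness=max(0,22-17)=5
  Job 4: p=2, d=22, C=24, tardiness=max(0,24-22)=2
  Job 5: p=8, d=23, C=32, tardiness=max(0,32-23)=9
  Job 6: p=4, d=26, C=36, tardiness=max(0,36-26)=10
Total tardiness = 29

29


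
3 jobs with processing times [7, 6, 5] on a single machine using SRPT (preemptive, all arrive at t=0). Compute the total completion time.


Since all jobs arrive at t=0, SRPT equals SPT ordering.
SPT order: [5, 6, 7]
Completion times:
  Job 1: p=5, C=5
  Job 2: p=6, C=11
  Job 3: p=7, C=18
Total completion time = 5 + 11 + 18 = 34

34


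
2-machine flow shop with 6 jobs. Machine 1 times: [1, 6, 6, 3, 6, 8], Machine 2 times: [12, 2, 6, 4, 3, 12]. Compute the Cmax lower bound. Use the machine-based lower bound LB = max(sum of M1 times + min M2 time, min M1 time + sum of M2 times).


LB1 = sum(M1 times) + min(M2 times) = 30 + 2 = 32
LB2 = min(M1 times) + sum(M2 times) = 1 + 39 = 40
Lower bound = max(LB1, LB2) = max(32, 40) = 40

40


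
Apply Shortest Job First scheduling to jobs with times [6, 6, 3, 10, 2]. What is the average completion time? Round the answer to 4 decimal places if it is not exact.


SJF order (ascending): [2, 3, 6, 6, 10]
Completion times:
  Job 1: burst=2, C=2
  Job 2: burst=3, C=5
  Job 3: burst=6, C=11
  Job 4: burst=6, C=17
  Job 5: burst=10, C=27
Average completion = 62/5 = 12.4

12.4


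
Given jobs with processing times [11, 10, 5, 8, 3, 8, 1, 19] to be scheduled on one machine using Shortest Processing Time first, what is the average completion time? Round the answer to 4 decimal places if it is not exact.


Sort jobs by processing time (SPT order): [1, 3, 5, 8, 8, 10, 11, 19]
Compute completion times sequentially:
  Job 1: processing = 1, completes at 1
  Job 2: processing = 3, completes at 4
  Job 3: processing = 5, completes at 9
  Job 4: processing = 8, completes at 17
  Job 5: processing = 8, completes at 25
  Job 6: processing = 10, completes at 35
  Job 7: processing = 11, completes at 46
  Job 8: processing = 19, completes at 65
Sum of completion times = 202
Average completion time = 202/8 = 25.25

25.25


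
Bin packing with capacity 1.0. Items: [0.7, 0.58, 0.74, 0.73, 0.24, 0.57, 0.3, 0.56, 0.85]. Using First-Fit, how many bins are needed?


Place items sequentially using First-Fit:
  Item 0.7 -> new Bin 1
  Item 0.58 -> new Bin 2
  Item 0.74 -> new Bin 3
  Item 0.73 -> new Bin 4
  Item 0.24 -> Bin 1 (now 0.94)
  Item 0.57 -> new Bin 5
  Item 0.3 -> Bin 2 (now 0.88)
  Item 0.56 -> new Bin 6
  Item 0.85 -> new Bin 7
Total bins used = 7

7


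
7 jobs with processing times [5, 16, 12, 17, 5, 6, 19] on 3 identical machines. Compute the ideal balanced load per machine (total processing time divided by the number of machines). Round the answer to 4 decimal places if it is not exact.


Total processing time = 5 + 16 + 12 + 17 + 5 + 6 + 19 = 80
Number of machines = 3
Ideal balanced load = 80 / 3 = 26.6667

26.6667


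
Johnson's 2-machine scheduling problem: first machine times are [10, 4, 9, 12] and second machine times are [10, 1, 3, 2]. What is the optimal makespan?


Apply Johnson's rule:
  Group 1 (a <= b): [(1, 10, 10)]
  Group 2 (a > b): [(3, 9, 3), (4, 12, 2), (2, 4, 1)]
Optimal job order: [1, 3, 4, 2]
Schedule:
  Job 1: M1 done at 10, M2 done at 20
  Job 3: M1 done at 19, M2 done at 23
  Job 4: M1 done at 31, M2 done at 33
  Job 2: M1 done at 35, M2 done at 36
Makespan = 36

36


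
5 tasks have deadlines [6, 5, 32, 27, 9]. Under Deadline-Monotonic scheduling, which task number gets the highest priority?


Sort tasks by relative deadline (ascending):
  Task 2: deadline = 5
  Task 1: deadline = 6
  Task 5: deadline = 9
  Task 4: deadline = 27
  Task 3: deadline = 32
Priority order (highest first): [2, 1, 5, 4, 3]
Highest priority task = 2

2


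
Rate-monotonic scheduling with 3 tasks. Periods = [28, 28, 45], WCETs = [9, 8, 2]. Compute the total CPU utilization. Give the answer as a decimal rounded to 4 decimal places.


Compute individual utilizations (exact fractions):
  Task 1: C/T = 9/28 (approx. 0.3214)
  Task 2: C/T = 8/28 = 2/7 (approx. 0.2857)
  Task 3: C/T = 2/45 (approx. 0.0444)
Total utilization U = 9/28 + 2/7 + 2/45 = 821/1260
Rounded to 4 decimal places: U = 0.6516
RM (Liu & Layland) bound for 3 tasks = 0.779763; compare with U = 821/1260 (approx. 0.651587)
U <= bound, so schedulable by RM sufficient condition.

0.6516


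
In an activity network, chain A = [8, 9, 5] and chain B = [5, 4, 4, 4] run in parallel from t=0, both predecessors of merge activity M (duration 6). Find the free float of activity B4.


ES(B4) = sum of predecessors on chain B = 13
EF(B4) = ES + duration = 13 + 4 = 17
Successor of B4 is M. ES(M) = max(sum(A), sum(B)) = max(22, 17) = 22
Free float = ES(successor) - EF(current) = 22 - 17 = 5

5


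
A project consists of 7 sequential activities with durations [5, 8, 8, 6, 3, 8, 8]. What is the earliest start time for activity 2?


Activity 2 starts after activities 1 through 1 complete.
Predecessor durations: [5]
ES = 5 = 5

5


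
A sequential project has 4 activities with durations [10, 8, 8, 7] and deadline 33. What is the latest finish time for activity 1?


LF(activity 1) = deadline - sum of successor durations
Successors: activities 2 through 4 with durations [8, 8, 7]
Sum of successor durations = 23
LF = 33 - 23 = 10

10


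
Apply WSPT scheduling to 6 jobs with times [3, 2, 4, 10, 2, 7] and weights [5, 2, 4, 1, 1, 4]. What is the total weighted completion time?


Compute p/w ratios and sort ascending (WSPT): [(3, 5), (2, 2), (4, 4), (7, 4), (2, 1), (10, 1)]
Compute weighted completion times:
  Job (p=3,w=5): C=3, w*C=5*3=15
  Job (p=2,w=2): C=5, w*C=2*5=10
  Job (p=4,w=4): C=9, w*C=4*9=36
  Job (p=7,w=4): C=16, w*C=4*16=64
  Job (p=2,w=1): C=18, w*C=1*18=18
  Job (p=10,w=1): C=28, w*C=1*28=28
Total weighted completion time = 171

171


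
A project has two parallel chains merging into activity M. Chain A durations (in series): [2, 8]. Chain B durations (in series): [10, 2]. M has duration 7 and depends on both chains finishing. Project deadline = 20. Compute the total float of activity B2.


Forward pass: ES(B2) = sum of predecessors on chain B = 10
EF = ES + duration = 10 + 2 = 12
Backward pass: LF(M) = deadline = 20; LS(M) = 20 - 7 = 13
LF(B2) = LS(M) - sum(successors on chain B) = 13 - 0 = 13
LS = LF - duration = 13 - 2 = 11
Total float = LS - ES = 11 - 10 = 1

1


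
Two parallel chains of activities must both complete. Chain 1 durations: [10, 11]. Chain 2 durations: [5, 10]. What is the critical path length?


Path A total = 10 + 11 = 21
Path B total = 5 + 10 = 15
Critical path = longest path = max(21, 15) = 21

21


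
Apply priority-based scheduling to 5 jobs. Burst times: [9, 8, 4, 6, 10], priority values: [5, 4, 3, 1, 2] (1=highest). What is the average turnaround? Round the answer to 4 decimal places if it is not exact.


Sort by priority (ascending = highest first):
Order: [(1, 6), (2, 10), (3, 4), (4, 8), (5, 9)]
Completion times:
  Priority 1, burst=6, C=6
  Priority 2, burst=10, C=16
  Priority 3, burst=4, C=20
  Priority 4, burst=8, C=28
  Priority 5, burst=9, C=37
Average turnaround = 107/5 = 21.4

21.4


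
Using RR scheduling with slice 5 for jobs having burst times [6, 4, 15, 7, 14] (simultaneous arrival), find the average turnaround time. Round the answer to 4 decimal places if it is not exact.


Time quantum = 5
Execution trace:
  J1 runs 5 units, time = 5
  J2 runs 4 units, time = 9
  J3 runs 5 units, time = 14
  J4 runs 5 units, time = 19
  J5 runs 5 units, time = 24
  J1 runs 1 units, time = 25
  J3 runs 5 units, time = 30
  J4 runs 2 units, time = 32
  J5 runs 5 units, time = 37
  J3 runs 5 units, time = 42
  J5 runs 4 units, time = 46
Finish times: [25, 9, 42, 32, 46]
Average turnaround = 154/5 = 30.8

30.8


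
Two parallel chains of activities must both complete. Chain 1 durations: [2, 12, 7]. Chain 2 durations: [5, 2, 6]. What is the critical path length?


Path A total = 2 + 12 + 7 = 21
Path B total = 5 + 2 + 6 = 13
Critical path = longest path = max(21, 13) = 21

21


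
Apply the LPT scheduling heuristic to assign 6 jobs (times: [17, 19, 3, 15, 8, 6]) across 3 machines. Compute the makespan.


Sort jobs in decreasing order (LPT): [19, 17, 15, 8, 6, 3]
Assign each job to the least loaded machine:
  Machine 1: jobs [19, 3], load = 22
  Machine 2: jobs [17, 6], load = 23
  Machine 3: jobs [15, 8], load = 23
Makespan = max load = 23

23


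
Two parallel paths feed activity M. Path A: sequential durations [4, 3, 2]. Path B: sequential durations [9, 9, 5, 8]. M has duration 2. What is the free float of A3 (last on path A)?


ES(A3) = sum of predecessors on chain A = 7
EF(A3) = ES + duration = 7 + 2 = 9
Successor of A3 is M. ES(M) = max(sum(A), sum(B)) = max(9, 31) = 31
Free float = ES(successor) - EF(current) = 31 - 9 = 22

22


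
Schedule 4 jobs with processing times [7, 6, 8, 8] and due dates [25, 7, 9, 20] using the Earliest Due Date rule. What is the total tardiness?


Sort by due date (EDD order): [(6, 7), (8, 9), (8, 20), (7, 25)]
Compute completion times and tardiness:
  Job 1: p=6, d=7, C=6, tardiness=max(0,6-7)=0
  Job 2: p=8, d=9, C=14, tardiness=max(0,14-9)=5
  Job 3: p=8, d=20, C=22, tardiness=max(0,22-20)=2
  Job 4: p=7, d=25, C=29, tardiness=max(0,29-25)=4
Total tardiness = 11

11


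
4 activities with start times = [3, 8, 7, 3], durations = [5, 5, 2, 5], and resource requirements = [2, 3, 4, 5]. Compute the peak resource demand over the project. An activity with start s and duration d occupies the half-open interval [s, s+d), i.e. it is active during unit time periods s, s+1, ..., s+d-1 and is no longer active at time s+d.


Each activity i is active on [start_i, start_i + duration_i).
Compute total resource usage per time slot:
  t=0: active resources = [], total = 0
  t=1: active resources = [], total = 0
  t=2: active resources = [], total = 0
  t=3: active resources = [2, 5], total = 7
  t=4: active resources = [2, 5], total = 7
  t=5: active resources = [2, 5], total = 7
  t=6: active resources = [2, 5], total = 7
  t=7: active resources = [2, 4, 5], total = 11
  t=8: active resources = [3, 4], total = 7
  t=9: active resources = [3], total = 3
  t=10: active resources = [3], total = 3
  t=11: active resources = [3], total = 3
  t=12: active resources = [3], total = 3
Peak resource demand = 11

11


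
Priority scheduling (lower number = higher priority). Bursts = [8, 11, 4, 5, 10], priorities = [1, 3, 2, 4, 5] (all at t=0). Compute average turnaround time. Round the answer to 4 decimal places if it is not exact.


Sort by priority (ascending = highest first):
Order: [(1, 8), (2, 4), (3, 11), (4, 5), (5, 10)]
Completion times:
  Priority 1, burst=8, C=8
  Priority 2, burst=4, C=12
  Priority 3, burst=11, C=23
  Priority 4, burst=5, C=28
  Priority 5, burst=10, C=38
Average turnaround = 109/5 = 21.8

21.8


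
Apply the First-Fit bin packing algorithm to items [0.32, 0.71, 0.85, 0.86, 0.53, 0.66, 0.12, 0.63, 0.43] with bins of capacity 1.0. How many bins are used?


Place items sequentially using First-Fit:
  Item 0.32 -> new Bin 1
  Item 0.71 -> new Bin 2
  Item 0.85 -> new Bin 3
  Item 0.86 -> new Bin 4
  Item 0.53 -> Bin 1 (now 0.85)
  Item 0.66 -> new Bin 5
  Item 0.12 -> Bin 1 (now 0.97)
  Item 0.63 -> new Bin 6
  Item 0.43 -> new Bin 7
Total bins used = 7

7


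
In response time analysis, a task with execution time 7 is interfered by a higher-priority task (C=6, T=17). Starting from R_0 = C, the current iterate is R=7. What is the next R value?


R_next = C + ceil(R_prev / T_hp) * C_hp
ceil(7 / 17) = ceil(0.4118) = 1
Interference = 1 * 6 = 6
R_next = 7 + 6 = 13

13


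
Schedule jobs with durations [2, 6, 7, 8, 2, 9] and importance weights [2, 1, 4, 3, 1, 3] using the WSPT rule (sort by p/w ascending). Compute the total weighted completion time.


Compute p/w ratios and sort ascending (WSPT): [(2, 2), (7, 4), (2, 1), (8, 3), (9, 3), (6, 1)]
Compute weighted completion times:
  Job (p=2,w=2): C=2, w*C=2*2=4
  Job (p=7,w=4): C=9, w*C=4*9=36
  Job (p=2,w=1): C=11, w*C=1*11=11
  Job (p=8,w=3): C=19, w*C=3*19=57
  Job (p=9,w=3): C=28, w*C=3*28=84
  Job (p=6,w=1): C=34, w*C=1*34=34
Total weighted completion time = 226

226


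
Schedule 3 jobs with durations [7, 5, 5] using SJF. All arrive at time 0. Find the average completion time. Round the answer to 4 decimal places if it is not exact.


SJF order (ascending): [5, 5, 7]
Completion times:
  Job 1: burst=5, C=5
  Job 2: burst=5, C=10
  Job 3: burst=7, C=17
Average completion = 32/3 = 10.6667

10.6667


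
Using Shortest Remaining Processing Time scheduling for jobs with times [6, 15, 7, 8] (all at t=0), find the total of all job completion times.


Since all jobs arrive at t=0, SRPT equals SPT ordering.
SPT order: [6, 7, 8, 15]
Completion times:
  Job 1: p=6, C=6
  Job 2: p=7, C=13
  Job 3: p=8, C=21
  Job 4: p=15, C=36
Total completion time = 6 + 13 + 21 + 36 = 76

76


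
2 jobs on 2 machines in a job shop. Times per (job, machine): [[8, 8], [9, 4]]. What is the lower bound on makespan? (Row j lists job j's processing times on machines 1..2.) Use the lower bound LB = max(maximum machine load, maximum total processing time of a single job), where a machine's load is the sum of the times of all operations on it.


Machine loads:
  Machine 1: 8 + 9 = 17
  Machine 2: 8 + 4 = 12
Max machine load = 17
Job totals:
  Job 1: 16
  Job 2: 13
Max job total = 16
Lower bound = max(17, 16) = 17

17


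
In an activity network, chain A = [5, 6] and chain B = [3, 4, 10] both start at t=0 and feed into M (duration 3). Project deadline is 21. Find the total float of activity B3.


Forward pass: ES(B3) = sum of predecessors on chain B = 7
EF = ES + duration = 7 + 10 = 17
Backward pass: LF(M) = deadline = 21; LS(M) = 21 - 3 = 18
LF(B3) = LS(M) - sum(successors on chain B) = 18 - 0 = 18
LS = LF - duration = 18 - 10 = 8
Total float = LS - ES = 8 - 7 = 1

1


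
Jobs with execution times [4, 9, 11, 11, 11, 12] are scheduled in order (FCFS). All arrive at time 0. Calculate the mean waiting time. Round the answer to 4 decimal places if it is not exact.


FCFS order (as given): [4, 9, 11, 11, 11, 12]
Waiting times:
  Job 1: wait = 0
  Job 2: wait = 4
  Job 3: wait = 13
  Job 4: wait = 24
  Job 5: wait = 35
  Job 6: wait = 46
Sum of waiting times = 122
Average waiting time = 122/6 = 20.3333

20.3333


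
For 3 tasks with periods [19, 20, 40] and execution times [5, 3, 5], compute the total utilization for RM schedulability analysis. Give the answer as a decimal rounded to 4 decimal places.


Compute individual utilizations (exact fractions):
  Task 1: C/T = 5/19 (approx. 0.2632)
  Task 2: C/T = 3/20 (approx. 0.15)
  Task 3: C/T = 5/40 = 1/8 (approx. 0.125)
Total utilization U = 5/19 + 3/20 + 1/8 = 409/760
Rounded to 4 decimal places: U = 0.5382
RM (Liu & Layland) bound for 3 tasks = 0.779763; compare with U = 409/760 (approx. 0.538158)
U <= bound, so schedulable by RM sufficient condition.

0.5382


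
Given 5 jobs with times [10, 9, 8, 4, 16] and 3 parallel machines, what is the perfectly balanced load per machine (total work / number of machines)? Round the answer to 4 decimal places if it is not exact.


Total processing time = 10 + 9 + 8 + 4 + 16 = 47
Number of machines = 3
Ideal balanced load = 47 / 3 = 15.6667

15.6667


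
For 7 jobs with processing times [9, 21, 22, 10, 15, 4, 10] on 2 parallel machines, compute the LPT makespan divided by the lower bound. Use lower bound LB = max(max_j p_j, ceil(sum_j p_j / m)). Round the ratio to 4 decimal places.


LPT order: [22, 21, 15, 10, 10, 9, 4]
Machine loads after assignment: [46, 45]
LPT makespan = 46
Lower bound = max(max_job, ceil(total/2)) = max(22, 46) = 46
Ratio = 46 / 46 = 1.0

1.0


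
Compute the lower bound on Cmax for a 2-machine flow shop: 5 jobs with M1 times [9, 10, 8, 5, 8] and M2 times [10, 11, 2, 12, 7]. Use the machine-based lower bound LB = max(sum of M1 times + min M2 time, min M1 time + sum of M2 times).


LB1 = sum(M1 times) + min(M2 times) = 40 + 2 = 42
LB2 = min(M1 times) + sum(M2 times) = 5 + 42 = 47
Lower bound = max(LB1, LB2) = max(42, 47) = 47

47


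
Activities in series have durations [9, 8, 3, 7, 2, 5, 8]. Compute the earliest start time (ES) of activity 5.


Activity 5 starts after activities 1 through 4 complete.
Predecessor durations: [9, 8, 3, 7]
ES = 9 + 8 + 3 + 7 = 27

27


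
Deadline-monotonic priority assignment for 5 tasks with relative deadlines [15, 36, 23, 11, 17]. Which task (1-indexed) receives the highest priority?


Sort tasks by relative deadline (ascending):
  Task 4: deadline = 11
  Task 1: deadline = 15
  Task 5: deadline = 17
  Task 3: deadline = 23
  Task 2: deadline = 36
Priority order (highest first): [4, 1, 5, 3, 2]
Highest priority task = 4

4


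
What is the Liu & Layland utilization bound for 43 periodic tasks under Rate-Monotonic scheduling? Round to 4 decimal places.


Compute 2^(1/43) = 1.0162503252
Subtract 1: 1.0162503252 - 1 = 0.0162503252
Multiply by n: 43 * 0.0162503252 = 0.6987639836
Round to 4 dp: 0.6988

0.6988


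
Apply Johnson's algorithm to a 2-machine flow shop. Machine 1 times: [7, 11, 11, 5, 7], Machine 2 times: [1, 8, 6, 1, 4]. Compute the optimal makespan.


Apply Johnson's rule:
  Group 1 (a <= b): []
  Group 2 (a > b): [(2, 11, 8), (3, 11, 6), (5, 7, 4), (1, 7, 1), (4, 5, 1)]
Optimal job order: [2, 3, 5, 1, 4]
Schedule:
  Job 2: M1 done at 11, M2 done at 19
  Job 3: M1 done at 22, M2 done at 28
  Job 5: M1 done at 29, M2 done at 33
  Job 1: M1 done at 36, M2 done at 37
  Job 4: M1 done at 41, M2 done at 42
Makespan = 42

42


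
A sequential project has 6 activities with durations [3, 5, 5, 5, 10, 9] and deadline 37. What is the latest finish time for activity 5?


LF(activity 5) = deadline - sum of successor durations
Successors: activities 6 through 6 with durations [9]
Sum of successor durations = 9
LF = 37 - 9 = 28

28


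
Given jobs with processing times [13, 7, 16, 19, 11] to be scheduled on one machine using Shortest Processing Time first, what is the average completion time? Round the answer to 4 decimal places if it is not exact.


Sort jobs by processing time (SPT order): [7, 11, 13, 16, 19]
Compute completion times sequentially:
  Job 1: processing = 7, completes at 7
  Job 2: processing = 11, completes at 18
  Job 3: processing = 13, completes at 31
  Job 4: processing = 16, completes at 47
  Job 5: processing = 19, completes at 66
Sum of completion times = 169
Average completion time = 169/5 = 33.8

33.8


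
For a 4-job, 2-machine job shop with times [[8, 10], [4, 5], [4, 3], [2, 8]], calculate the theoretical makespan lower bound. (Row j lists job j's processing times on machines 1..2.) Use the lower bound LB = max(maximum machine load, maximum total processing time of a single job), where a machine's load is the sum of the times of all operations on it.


Machine loads:
  Machine 1: 8 + 4 + 4 + 2 = 18
  Machine 2: 10 + 5 + 3 + 8 = 26
Max machine load = 26
Job totals:
  Job 1: 18
  Job 2: 9
  Job 3: 7
  Job 4: 10
Max job total = 18
Lower bound = max(26, 18) = 26

26


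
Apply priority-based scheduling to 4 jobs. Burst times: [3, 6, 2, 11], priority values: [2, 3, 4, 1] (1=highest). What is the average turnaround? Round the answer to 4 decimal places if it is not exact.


Sort by priority (ascending = highest first):
Order: [(1, 11), (2, 3), (3, 6), (4, 2)]
Completion times:
  Priority 1, burst=11, C=11
  Priority 2, burst=3, C=14
  Priority 3, burst=6, C=20
  Priority 4, burst=2, C=22
Average turnaround = 67/4 = 16.75

16.75


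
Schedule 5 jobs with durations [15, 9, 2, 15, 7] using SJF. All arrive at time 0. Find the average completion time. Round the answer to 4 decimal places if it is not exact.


SJF order (ascending): [2, 7, 9, 15, 15]
Completion times:
  Job 1: burst=2, C=2
  Job 2: burst=7, C=9
  Job 3: burst=9, C=18
  Job 4: burst=15, C=33
  Job 5: burst=15, C=48
Average completion = 110/5 = 22.0

22.0


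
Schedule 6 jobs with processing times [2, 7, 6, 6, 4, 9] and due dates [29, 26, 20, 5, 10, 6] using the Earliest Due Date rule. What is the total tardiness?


Sort by due date (EDD order): [(6, 5), (9, 6), (4, 10), (6, 20), (7, 26), (2, 29)]
Compute completion times and tardiness:
  Job 1: p=6, d=5, C=6, tardiness=max(0,6-5)=1
  Job 2: p=9, d=6, C=15, tardiness=max(0,15-6)=9
  Job 3: p=4, d=10, C=19, tardiness=max(0,19-10)=9
  Job 4: p=6, d=20, C=25, tardiness=max(0,25-20)=5
  Job 5: p=7, d=26, C=32, tardiness=max(0,32-26)=6
  Job 6: p=2, d=29, C=34, tardiness=max(0,34-29)=5
Total tardiness = 35

35


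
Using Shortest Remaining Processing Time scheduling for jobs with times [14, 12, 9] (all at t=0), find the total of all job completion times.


Since all jobs arrive at t=0, SRPT equals SPT ordering.
SPT order: [9, 12, 14]
Completion times:
  Job 1: p=9, C=9
  Job 2: p=12, C=21
  Job 3: p=14, C=35
Total completion time = 9 + 21 + 35 = 65

65


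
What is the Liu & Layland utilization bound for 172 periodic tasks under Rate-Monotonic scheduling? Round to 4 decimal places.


Compute 2^(1/172) = 1.0040380565
Subtract 1: 1.0040380565 - 1 = 0.0040380565
Multiply by n: 172 * 0.0040380565 = 0.6945457180
Round to 4 dp: 0.6945

0.6945


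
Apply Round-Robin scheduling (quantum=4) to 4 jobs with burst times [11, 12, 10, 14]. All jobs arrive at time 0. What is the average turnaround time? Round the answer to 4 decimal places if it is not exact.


Time quantum = 4
Execution trace:
  J1 runs 4 units, time = 4
  J2 runs 4 units, time = 8
  J3 runs 4 units, time = 12
  J4 runs 4 units, time = 16
  J1 runs 4 units, time = 20
  J2 runs 4 units, time = 24
  J3 runs 4 units, time = 28
  J4 runs 4 units, time = 32
  J1 runs 3 units, time = 35
  J2 runs 4 units, time = 39
  J3 runs 2 units, time = 41
  J4 runs 4 units, time = 45
  J4 runs 2 units, time = 47
Finish times: [35, 39, 41, 47]
Average turnaround = 162/4 = 40.5

40.5


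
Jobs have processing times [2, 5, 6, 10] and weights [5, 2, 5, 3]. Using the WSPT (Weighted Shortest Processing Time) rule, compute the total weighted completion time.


Compute p/w ratios and sort ascending (WSPT): [(2, 5), (6, 5), (5, 2), (10, 3)]
Compute weighted completion times:
  Job (p=2,w=5): C=2, w*C=5*2=10
  Job (p=6,w=5): C=8, w*C=5*8=40
  Job (p=5,w=2): C=13, w*C=2*13=26
  Job (p=10,w=3): C=23, w*C=3*23=69
Total weighted completion time = 145

145


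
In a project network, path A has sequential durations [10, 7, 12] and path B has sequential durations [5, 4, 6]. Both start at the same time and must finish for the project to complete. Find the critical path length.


Path A total = 10 + 7 + 12 = 29
Path B total = 5 + 4 + 6 = 15
Critical path = longest path = max(29, 15) = 29

29


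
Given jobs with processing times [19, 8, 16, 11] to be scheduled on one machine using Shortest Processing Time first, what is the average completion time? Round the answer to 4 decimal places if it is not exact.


Sort jobs by processing time (SPT order): [8, 11, 16, 19]
Compute completion times sequentially:
  Job 1: processing = 8, completes at 8
  Job 2: processing = 11, completes at 19
  Job 3: processing = 16, completes at 35
  Job 4: processing = 19, completes at 54
Sum of completion times = 116
Average completion time = 116/4 = 29.0

29.0


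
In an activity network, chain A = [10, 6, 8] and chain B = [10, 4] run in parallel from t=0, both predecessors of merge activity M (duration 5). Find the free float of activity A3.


ES(A3) = sum of predecessors on chain A = 16
EF(A3) = ES + duration = 16 + 8 = 24
Successor of A3 is M. ES(M) = max(sum(A), sum(B)) = max(24, 14) = 24
Free float = ES(successor) - EF(current) = 24 - 24 = 0

0


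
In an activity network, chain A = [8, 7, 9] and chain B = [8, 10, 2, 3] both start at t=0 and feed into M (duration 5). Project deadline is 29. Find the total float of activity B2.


Forward pass: ES(B2) = sum of predecessors on chain B = 8
EF = ES + duration = 8 + 10 = 18
Backward pass: LF(M) = deadline = 29; LS(M) = 29 - 5 = 24
LF(B2) = LS(M) - sum(successors on chain B) = 24 - 5 = 19
LS = LF - duration = 19 - 10 = 9
Total float = LS - ES = 9 - 8 = 1

1


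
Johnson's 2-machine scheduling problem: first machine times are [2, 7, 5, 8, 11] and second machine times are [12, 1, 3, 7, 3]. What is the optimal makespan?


Apply Johnson's rule:
  Group 1 (a <= b): [(1, 2, 12)]
  Group 2 (a > b): [(4, 8, 7), (3, 5, 3), (5, 11, 3), (2, 7, 1)]
Optimal job order: [1, 4, 3, 5, 2]
Schedule:
  Job 1: M1 done at 2, M2 done at 14
  Job 4: M1 done at 10, M2 done at 21
  Job 3: M1 done at 15, M2 done at 24
  Job 5: M1 done at 26, M2 done at 29
  Job 2: M1 done at 33, M2 done at 34
Makespan = 34

34


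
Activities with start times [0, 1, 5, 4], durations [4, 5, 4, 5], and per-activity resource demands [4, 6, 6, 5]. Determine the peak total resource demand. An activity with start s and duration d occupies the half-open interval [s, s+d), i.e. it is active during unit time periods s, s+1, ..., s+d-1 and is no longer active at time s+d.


Each activity i is active on [start_i, start_i + duration_i).
Compute total resource usage per time slot:
  t=0: active resources = [4], total = 4
  t=1: active resources = [4, 6], total = 10
  t=2: active resources = [4, 6], total = 10
  t=3: active resources = [4, 6], total = 10
  t=4: active resources = [6, 5], total = 11
  t=5: active resources = [6, 6, 5], total = 17
  t=6: active resources = [6, 5], total = 11
  t=7: active resources = [6, 5], total = 11
  t=8: active resources = [6, 5], total = 11
Peak resource demand = 17

17


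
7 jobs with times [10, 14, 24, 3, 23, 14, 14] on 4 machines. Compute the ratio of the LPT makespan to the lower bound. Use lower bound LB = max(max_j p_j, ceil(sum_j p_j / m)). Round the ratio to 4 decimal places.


LPT order: [24, 23, 14, 14, 14, 10, 3]
Machine loads after assignment: [24, 26, 28, 24]
LPT makespan = 28
Lower bound = max(max_job, ceil(total/4)) = max(24, 26) = 26
Ratio = 28 / 26 = 1.0769

1.0769


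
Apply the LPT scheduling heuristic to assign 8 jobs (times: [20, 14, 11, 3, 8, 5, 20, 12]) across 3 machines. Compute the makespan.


Sort jobs in decreasing order (LPT): [20, 20, 14, 12, 11, 8, 5, 3]
Assign each job to the least loaded machine:
  Machine 1: jobs [20, 11], load = 31
  Machine 2: jobs [20, 8, 3], load = 31
  Machine 3: jobs [14, 12, 5], load = 31
Makespan = max load = 31

31


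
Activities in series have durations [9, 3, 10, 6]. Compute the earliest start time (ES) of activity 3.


Activity 3 starts after activities 1 through 2 complete.
Predecessor durations: [9, 3]
ES = 9 + 3 = 12

12


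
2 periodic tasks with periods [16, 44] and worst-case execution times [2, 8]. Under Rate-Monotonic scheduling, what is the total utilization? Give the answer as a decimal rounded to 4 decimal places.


Compute individual utilizations (exact fractions):
  Task 1: C/T = 2/16 = 1/8 (approx. 0.125)
  Task 2: C/T = 8/44 = 2/11 (approx. 0.1818)
Total utilization U = 1/8 + 2/11 = 27/88
Rounded to 4 decimal places: U = 0.3068
RM (Liu & Layland) bound for 2 tasks = 0.828427; compare with U = 27/88 (approx. 0.306818)
U <= bound, so schedulable by RM sufficient condition.

0.3068


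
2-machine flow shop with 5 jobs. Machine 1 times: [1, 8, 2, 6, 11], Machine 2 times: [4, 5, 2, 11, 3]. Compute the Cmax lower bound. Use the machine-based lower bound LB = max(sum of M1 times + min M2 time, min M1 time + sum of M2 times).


LB1 = sum(M1 times) + min(M2 times) = 28 + 2 = 30
LB2 = min(M1 times) + sum(M2 times) = 1 + 25 = 26
Lower bound = max(LB1, LB2) = max(30, 26) = 30

30


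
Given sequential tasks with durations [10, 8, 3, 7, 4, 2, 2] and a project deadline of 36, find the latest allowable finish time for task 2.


LF(activity 2) = deadline - sum of successor durations
Successors: activities 3 through 7 with durations [3, 7, 4, 2, 2]
Sum of successor durations = 18
LF = 36 - 18 = 18

18


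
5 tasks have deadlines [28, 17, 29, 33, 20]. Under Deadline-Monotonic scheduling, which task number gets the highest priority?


Sort tasks by relative deadline (ascending):
  Task 2: deadline = 17
  Task 5: deadline = 20
  Task 1: deadline = 28
  Task 3: deadline = 29
  Task 4: deadline = 33
Priority order (highest first): [2, 5, 1, 3, 4]
Highest priority task = 2

2


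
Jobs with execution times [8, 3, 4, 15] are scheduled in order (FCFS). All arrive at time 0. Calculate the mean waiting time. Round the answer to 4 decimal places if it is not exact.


FCFS order (as given): [8, 3, 4, 15]
Waiting times:
  Job 1: wait = 0
  Job 2: wait = 8
  Job 3: wait = 11
  Job 4: wait = 15
Sum of waiting times = 34
Average waiting time = 34/4 = 8.5

8.5


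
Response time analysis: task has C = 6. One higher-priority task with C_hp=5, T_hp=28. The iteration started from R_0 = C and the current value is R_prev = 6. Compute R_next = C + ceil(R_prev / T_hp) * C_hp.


R_next = C + ceil(R_prev / T_hp) * C_hp
ceil(6 / 28) = ceil(0.2143) = 1
Interference = 1 * 5 = 5
R_next = 6 + 5 = 11

11


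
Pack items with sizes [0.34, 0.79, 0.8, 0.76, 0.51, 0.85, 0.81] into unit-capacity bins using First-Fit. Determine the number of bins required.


Place items sequentially using First-Fit:
  Item 0.34 -> new Bin 1
  Item 0.79 -> new Bin 2
  Item 0.8 -> new Bin 3
  Item 0.76 -> new Bin 4
  Item 0.51 -> Bin 1 (now 0.85)
  Item 0.85 -> new Bin 5
  Item 0.81 -> new Bin 6
Total bins used = 6

6


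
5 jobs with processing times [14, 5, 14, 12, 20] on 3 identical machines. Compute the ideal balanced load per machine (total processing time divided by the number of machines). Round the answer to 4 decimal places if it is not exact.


Total processing time = 14 + 5 + 14 + 12 + 20 = 65
Number of machines = 3
Ideal balanced load = 65 / 3 = 21.6667

21.6667


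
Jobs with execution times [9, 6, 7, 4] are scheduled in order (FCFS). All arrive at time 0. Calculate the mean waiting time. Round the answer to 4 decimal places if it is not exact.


FCFS order (as given): [9, 6, 7, 4]
Waiting times:
  Job 1: wait = 0
  Job 2: wait = 9
  Job 3: wait = 15
  Job 4: wait = 22
Sum of waiting times = 46
Average waiting time = 46/4 = 11.5

11.5


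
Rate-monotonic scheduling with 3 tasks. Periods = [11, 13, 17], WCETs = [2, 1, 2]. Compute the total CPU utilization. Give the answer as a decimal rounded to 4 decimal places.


Compute individual utilizations (exact fractions):
  Task 1: C/T = 2/11 (approx. 0.1818)
  Task 2: C/T = 1/13 (approx. 0.0769)
  Task 3: C/T = 2/17 (approx. 0.1176)
Total utilization U = 2/11 + 1/13 + 2/17 = 915/2431
Rounded to 4 decimal places: U = 0.3764
RM (Liu & Layland) bound for 3 tasks = 0.779763; compare with U = 915/2431 (approx. 0.376388)
U <= bound, so schedulable by RM sufficient condition.

0.3764


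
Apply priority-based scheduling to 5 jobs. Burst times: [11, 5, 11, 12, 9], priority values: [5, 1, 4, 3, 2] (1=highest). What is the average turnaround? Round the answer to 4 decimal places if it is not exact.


Sort by priority (ascending = highest first):
Order: [(1, 5), (2, 9), (3, 12), (4, 11), (5, 11)]
Completion times:
  Priority 1, burst=5, C=5
  Priority 2, burst=9, C=14
  Priority 3, burst=12, C=26
  Priority 4, burst=11, C=37
  Priority 5, burst=11, C=48
Average turnaround = 130/5 = 26.0

26.0


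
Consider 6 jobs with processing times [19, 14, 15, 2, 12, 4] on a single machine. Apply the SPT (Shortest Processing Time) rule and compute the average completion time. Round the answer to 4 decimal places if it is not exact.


Sort jobs by processing time (SPT order): [2, 4, 12, 14, 15, 19]
Compute completion times sequentially:
  Job 1: processing = 2, completes at 2
  Job 2: processing = 4, completes at 6
  Job 3: processing = 12, completes at 18
  Job 4: processing = 14, completes at 32
  Job 5: processing = 15, completes at 47
  Job 6: processing = 19, completes at 66
Sum of completion times = 171
Average completion time = 171/6 = 28.5

28.5


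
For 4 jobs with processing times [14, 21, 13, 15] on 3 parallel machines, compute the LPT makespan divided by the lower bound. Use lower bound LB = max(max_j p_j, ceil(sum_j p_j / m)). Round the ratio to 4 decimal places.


LPT order: [21, 15, 14, 13]
Machine loads after assignment: [21, 15, 27]
LPT makespan = 27
Lower bound = max(max_job, ceil(total/3)) = max(21, 21) = 21
Ratio = 27 / 21 = 1.2857

1.2857


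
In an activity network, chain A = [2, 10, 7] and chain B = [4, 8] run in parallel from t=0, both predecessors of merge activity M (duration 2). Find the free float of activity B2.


ES(B2) = sum of predecessors on chain B = 4
EF(B2) = ES + duration = 4 + 8 = 12
Successor of B2 is M. ES(M) = max(sum(A), sum(B)) = max(19, 12) = 19
Free float = ES(successor) - EF(current) = 19 - 12 = 7

7


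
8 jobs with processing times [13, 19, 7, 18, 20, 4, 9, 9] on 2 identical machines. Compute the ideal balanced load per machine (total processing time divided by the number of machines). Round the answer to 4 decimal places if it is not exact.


Total processing time = 13 + 19 + 7 + 18 + 20 + 4 + 9 + 9 = 99
Number of machines = 2
Ideal balanced load = 99 / 2 = 49.5

49.5


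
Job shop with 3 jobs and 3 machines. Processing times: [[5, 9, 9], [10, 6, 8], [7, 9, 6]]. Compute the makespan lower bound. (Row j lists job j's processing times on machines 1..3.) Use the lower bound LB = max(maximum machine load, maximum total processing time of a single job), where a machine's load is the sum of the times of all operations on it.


Machine loads:
  Machine 1: 5 + 10 + 7 = 22
  Machine 2: 9 + 6 + 9 = 24
  Machine 3: 9 + 8 + 6 = 23
Max machine load = 24
Job totals:
  Job 1: 23
  Job 2: 24
  Job 3: 22
Max job total = 24
Lower bound = max(24, 24) = 24

24


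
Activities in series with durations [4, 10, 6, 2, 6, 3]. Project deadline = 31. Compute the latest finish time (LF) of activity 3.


LF(activity 3) = deadline - sum of successor durations
Successors: activities 4 through 6 with durations [2, 6, 3]
Sum of successor durations = 11
LF = 31 - 11 = 20

20


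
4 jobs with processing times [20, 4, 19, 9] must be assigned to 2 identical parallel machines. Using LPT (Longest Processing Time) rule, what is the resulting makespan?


Sort jobs in decreasing order (LPT): [20, 19, 9, 4]
Assign each job to the least loaded machine:
  Machine 1: jobs [20, 4], load = 24
  Machine 2: jobs [19, 9], load = 28
Makespan = max load = 28

28


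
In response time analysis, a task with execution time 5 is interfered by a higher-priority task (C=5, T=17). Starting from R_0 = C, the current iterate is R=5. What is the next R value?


R_next = C + ceil(R_prev / T_hp) * C_hp
ceil(5 / 17) = ceil(0.2941) = 1
Interference = 1 * 5 = 5
R_next = 5 + 5 = 10

10


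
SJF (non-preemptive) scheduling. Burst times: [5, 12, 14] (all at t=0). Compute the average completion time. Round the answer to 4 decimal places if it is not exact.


SJF order (ascending): [5, 12, 14]
Completion times:
  Job 1: burst=5, C=5
  Job 2: burst=12, C=17
  Job 3: burst=14, C=31
Average completion = 53/3 = 17.6667

17.6667


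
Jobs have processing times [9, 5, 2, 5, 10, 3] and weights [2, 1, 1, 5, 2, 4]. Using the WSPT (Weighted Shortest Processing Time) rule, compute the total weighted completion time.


Compute p/w ratios and sort ascending (WSPT): [(3, 4), (5, 5), (2, 1), (9, 2), (5, 1), (10, 2)]
Compute weighted completion times:
  Job (p=3,w=4): C=3, w*C=4*3=12
  Job (p=5,w=5): C=8, w*C=5*8=40
  Job (p=2,w=1): C=10, w*C=1*10=10
  Job (p=9,w=2): C=19, w*C=2*19=38
  Job (p=5,w=1): C=24, w*C=1*24=24
  Job (p=10,w=2): C=34, w*C=2*34=68
Total weighted completion time = 192

192
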